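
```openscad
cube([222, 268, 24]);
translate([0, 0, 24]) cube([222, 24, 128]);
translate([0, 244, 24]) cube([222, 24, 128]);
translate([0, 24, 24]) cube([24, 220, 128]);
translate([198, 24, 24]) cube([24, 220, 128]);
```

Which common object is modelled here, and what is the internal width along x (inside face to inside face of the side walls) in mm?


An open box. The internal width is 174 mm.

A 222×268 base slab with four walls standing on it — an open box. The base is 222 mm wide and the walls are 24 mm thick, so the internal width is 222 − 2 × 24 = 174 mm.


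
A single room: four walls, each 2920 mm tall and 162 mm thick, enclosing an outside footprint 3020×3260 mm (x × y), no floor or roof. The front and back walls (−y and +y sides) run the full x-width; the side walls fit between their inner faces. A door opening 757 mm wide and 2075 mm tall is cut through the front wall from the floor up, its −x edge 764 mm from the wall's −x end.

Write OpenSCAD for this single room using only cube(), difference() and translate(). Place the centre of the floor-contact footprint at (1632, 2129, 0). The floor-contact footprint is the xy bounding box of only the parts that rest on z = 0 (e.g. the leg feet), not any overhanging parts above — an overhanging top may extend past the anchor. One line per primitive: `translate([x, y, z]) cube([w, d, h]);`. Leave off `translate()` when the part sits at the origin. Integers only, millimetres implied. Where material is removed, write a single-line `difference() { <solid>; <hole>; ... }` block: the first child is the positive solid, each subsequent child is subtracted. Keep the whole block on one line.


difference() { translate([122, 499, 0]) cube([3020, 162, 2920]); translate([886, 499, 0]) cube([757, 162, 2075]); }
translate([122, 3597, 0]) cube([3020, 162, 2920]);
translate([122, 661, 0]) cube([162, 2936, 2920]);
translate([2980, 661, 0]) cube([162, 2936, 2920]);


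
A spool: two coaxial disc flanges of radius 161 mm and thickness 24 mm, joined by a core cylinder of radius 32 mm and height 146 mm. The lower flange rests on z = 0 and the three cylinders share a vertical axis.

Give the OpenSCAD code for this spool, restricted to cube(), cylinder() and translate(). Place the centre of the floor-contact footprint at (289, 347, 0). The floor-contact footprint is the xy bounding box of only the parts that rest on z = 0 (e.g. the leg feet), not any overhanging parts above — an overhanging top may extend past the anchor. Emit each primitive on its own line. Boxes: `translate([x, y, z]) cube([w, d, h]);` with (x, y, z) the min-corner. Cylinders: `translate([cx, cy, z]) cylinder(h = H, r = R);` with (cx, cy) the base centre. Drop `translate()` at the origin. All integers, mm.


translate([289, 347, 0]) cylinder(h = 24, r = 161);
translate([289, 347, 24]) cylinder(h = 146, r = 32);
translate([289, 347, 170]) cylinder(h = 24, r = 161);


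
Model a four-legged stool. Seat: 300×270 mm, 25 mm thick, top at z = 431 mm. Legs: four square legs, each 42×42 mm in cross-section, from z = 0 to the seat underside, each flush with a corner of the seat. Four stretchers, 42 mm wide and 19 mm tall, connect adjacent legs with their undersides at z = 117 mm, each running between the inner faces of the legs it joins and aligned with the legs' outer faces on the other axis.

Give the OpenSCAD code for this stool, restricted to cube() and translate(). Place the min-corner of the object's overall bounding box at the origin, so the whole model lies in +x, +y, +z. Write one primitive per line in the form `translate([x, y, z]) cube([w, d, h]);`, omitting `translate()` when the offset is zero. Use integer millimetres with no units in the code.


translate([0, 0, 406]) cube([300, 270, 25]);
cube([42, 42, 406]);
translate([258, 0, 0]) cube([42, 42, 406]);
translate([0, 228, 0]) cube([42, 42, 406]);
translate([258, 228, 0]) cube([42, 42, 406]);
translate([42, 0, 117]) cube([216, 42, 19]);
translate([42, 228, 117]) cube([216, 42, 19]);
translate([0, 42, 117]) cube([42, 186, 19]);
translate([258, 42, 117]) cube([42, 186, 19]);


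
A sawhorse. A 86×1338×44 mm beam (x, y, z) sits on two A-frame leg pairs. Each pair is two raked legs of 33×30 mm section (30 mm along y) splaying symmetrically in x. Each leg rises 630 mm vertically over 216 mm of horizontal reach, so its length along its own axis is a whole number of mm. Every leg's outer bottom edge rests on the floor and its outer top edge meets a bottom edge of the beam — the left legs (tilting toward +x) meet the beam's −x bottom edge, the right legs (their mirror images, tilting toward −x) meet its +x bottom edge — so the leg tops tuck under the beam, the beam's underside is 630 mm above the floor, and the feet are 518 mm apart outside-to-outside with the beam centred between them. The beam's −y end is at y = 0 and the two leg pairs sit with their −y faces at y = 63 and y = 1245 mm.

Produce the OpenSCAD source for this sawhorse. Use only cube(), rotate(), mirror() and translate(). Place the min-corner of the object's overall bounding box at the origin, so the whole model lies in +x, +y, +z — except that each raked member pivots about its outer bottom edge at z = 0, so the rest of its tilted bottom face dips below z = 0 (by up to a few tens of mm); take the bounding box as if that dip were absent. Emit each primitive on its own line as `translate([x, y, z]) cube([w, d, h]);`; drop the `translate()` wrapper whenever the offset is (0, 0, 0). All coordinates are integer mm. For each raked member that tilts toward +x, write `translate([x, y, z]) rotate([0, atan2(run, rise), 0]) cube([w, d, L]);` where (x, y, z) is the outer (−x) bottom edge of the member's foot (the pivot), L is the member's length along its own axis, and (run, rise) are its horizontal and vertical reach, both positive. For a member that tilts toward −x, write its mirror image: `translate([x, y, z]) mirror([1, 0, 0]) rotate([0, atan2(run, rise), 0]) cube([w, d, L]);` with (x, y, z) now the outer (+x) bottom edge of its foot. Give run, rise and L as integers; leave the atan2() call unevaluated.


translate([216, 0, 630]) cube([86, 1338, 44]);
translate([0, 63, 0]) rotate([0, atan2(216, 630), 0]) cube([33, 30, 666]);
translate([518, 63, 0]) mirror([1, 0, 0]) rotate([0, atan2(216, 630), 0]) cube([33, 30, 666]);
translate([0, 1245, 0]) rotate([0, atan2(216, 630), 0]) cube([33, 30, 666]);
translate([518, 1245, 0]) mirror([1, 0, 0]) rotate([0, atan2(216, 630), 0]) cube([33, 30, 666]);


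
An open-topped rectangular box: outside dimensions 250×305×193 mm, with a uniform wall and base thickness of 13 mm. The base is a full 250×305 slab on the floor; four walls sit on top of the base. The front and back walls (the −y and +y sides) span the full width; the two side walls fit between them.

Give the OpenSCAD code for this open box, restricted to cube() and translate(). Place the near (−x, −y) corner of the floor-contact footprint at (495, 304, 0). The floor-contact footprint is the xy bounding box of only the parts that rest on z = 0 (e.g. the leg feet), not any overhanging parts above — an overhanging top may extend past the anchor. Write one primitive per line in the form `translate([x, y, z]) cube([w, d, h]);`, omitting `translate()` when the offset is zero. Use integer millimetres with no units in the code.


translate([495, 304, 0]) cube([250, 305, 13]);
translate([495, 304, 13]) cube([250, 13, 180]);
translate([495, 596, 13]) cube([250, 13, 180]);
translate([495, 317, 13]) cube([13, 279, 180]);
translate([732, 317, 13]) cube([13, 279, 180]);


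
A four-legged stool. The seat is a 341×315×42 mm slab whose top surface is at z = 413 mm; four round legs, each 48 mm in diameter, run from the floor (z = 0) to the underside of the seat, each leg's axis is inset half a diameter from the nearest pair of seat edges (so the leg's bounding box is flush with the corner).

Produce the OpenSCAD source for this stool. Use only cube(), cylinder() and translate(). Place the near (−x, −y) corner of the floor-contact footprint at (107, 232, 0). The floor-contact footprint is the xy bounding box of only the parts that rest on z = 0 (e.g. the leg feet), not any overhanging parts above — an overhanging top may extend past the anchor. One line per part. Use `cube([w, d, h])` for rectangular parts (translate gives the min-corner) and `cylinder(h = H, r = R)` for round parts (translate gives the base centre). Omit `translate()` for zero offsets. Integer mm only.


translate([107, 232, 371]) cube([341, 315, 42]);
translate([131, 256, 0]) cylinder(h = 371, r = 24);
translate([424, 256, 0]) cylinder(h = 371, r = 24);
translate([131, 523, 0]) cylinder(h = 371, r = 24);
translate([424, 523, 0]) cylinder(h = 371, r = 24);


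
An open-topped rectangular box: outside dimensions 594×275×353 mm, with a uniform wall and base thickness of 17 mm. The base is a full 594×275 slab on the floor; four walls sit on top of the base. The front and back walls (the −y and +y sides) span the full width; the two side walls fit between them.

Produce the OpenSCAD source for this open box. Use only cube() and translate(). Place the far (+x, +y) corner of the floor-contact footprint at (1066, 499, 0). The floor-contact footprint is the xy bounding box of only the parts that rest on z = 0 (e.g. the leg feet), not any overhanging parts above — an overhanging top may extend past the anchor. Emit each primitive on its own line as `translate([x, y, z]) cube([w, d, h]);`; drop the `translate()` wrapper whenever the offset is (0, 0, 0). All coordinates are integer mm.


translate([472, 224, 0]) cube([594, 275, 17]);
translate([472, 224, 17]) cube([594, 17, 336]);
translate([472, 482, 17]) cube([594, 17, 336]);
translate([472, 241, 17]) cube([17, 241, 336]);
translate([1049, 241, 17]) cube([17, 241, 336]);


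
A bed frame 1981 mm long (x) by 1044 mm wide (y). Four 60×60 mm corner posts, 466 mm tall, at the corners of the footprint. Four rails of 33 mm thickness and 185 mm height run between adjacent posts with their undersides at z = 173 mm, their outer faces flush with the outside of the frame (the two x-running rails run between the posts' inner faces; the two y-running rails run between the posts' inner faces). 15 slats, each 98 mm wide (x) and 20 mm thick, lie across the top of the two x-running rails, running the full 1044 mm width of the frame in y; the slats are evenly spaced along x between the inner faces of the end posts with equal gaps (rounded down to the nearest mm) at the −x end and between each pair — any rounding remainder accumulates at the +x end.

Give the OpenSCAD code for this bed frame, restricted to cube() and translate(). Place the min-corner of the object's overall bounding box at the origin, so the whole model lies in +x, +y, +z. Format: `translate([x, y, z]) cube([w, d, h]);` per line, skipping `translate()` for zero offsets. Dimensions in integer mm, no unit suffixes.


cube([60, 60, 466]);
translate([0, 984, 0]) cube([60, 60, 466]);
translate([1921, 0, 0]) cube([60, 60, 466]);
translate([1921, 984, 0]) cube([60, 60, 466]);
translate([60, 0, 173]) cube([1861, 33, 185]);
translate([60, 1011, 173]) cube([1861, 33, 185]);
translate([0, 60, 173]) cube([33, 924, 185]);
translate([1948, 60, 173]) cube([33, 924, 185]);
translate([84, 0, 358]) cube([98, 1044, 20]);
translate([206, 0, 358]) cube([98, 1044, 20]);
translate([328, 0, 358]) cube([98, 1044, 20]);
translate([450, 0, 358]) cube([98, 1044, 20]);
translate([572, 0, 358]) cube([98, 1044, 20]);
translate([694, 0, 358]) cube([98, 1044, 20]);
translate([816, 0, 358]) cube([98, 1044, 20]);
translate([938, 0, 358]) cube([98, 1044, 20]);
translate([1060, 0, 358]) cube([98, 1044, 20]);
translate([1182, 0, 358]) cube([98, 1044, 20]);
translate([1304, 0, 358]) cube([98, 1044, 20]);
translate([1426, 0, 358]) cube([98, 1044, 20]);
translate([1548, 0, 358]) cube([98, 1044, 20]);
translate([1670, 0, 358]) cube([98, 1044, 20]);
translate([1792, 0, 358]) cube([98, 1044, 20]);


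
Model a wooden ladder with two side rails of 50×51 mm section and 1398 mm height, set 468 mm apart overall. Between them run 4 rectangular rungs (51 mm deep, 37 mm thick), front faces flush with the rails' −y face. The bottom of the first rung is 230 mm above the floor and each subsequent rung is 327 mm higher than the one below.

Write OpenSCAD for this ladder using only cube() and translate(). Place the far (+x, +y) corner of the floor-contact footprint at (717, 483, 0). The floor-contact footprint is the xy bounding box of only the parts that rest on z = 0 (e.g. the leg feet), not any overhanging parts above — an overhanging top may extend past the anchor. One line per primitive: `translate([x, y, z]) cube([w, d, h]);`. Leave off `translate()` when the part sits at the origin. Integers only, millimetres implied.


translate([249, 432, 0]) cube([50, 51, 1398]);
translate([667, 432, 0]) cube([50, 51, 1398]);
translate([299, 432, 230]) cube([368, 51, 37]);
translate([299, 432, 557]) cube([368, 51, 37]);
translate([299, 432, 884]) cube([368, 51, 37]);
translate([299, 432, 1211]) cube([368, 51, 37]);


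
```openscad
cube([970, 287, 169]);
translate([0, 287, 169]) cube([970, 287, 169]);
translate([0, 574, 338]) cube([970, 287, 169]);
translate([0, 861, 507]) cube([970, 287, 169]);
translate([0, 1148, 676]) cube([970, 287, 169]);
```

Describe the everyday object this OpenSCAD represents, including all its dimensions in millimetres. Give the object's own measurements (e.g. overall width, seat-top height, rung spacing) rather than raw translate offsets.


A straight staircase of 5 solid steps. Each step is 970 mm wide (x), 287 mm deep (y, the going) and 169 mm tall (the rise). The first step rests on the floor; each subsequent step sits one going further in +y and one rise higher in +z, directly behind and above the previous step with no overlap.


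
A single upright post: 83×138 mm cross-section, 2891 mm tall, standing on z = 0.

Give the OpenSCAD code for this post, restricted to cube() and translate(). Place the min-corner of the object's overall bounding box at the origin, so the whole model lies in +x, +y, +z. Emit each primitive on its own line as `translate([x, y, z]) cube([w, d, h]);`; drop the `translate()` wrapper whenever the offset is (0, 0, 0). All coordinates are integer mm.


cube([83, 138, 2891]);


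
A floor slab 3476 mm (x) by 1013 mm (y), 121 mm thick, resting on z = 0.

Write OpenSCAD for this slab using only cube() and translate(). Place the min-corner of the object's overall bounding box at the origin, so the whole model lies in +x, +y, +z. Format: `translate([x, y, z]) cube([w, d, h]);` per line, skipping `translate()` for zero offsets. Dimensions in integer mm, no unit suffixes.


cube([3476, 1013, 121]);


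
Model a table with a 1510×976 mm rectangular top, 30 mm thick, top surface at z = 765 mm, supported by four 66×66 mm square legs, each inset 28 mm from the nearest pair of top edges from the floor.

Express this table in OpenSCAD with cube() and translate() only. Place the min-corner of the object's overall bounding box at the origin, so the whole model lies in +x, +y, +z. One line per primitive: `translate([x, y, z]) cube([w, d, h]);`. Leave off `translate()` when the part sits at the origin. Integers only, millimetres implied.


translate([0, 0, 735]) cube([1510, 976, 30]);
translate([28, 28, 0]) cube([66, 66, 735]);
translate([1416, 28, 0]) cube([66, 66, 735]);
translate([28, 882, 0]) cube([66, 66, 735]);
translate([1416, 882, 0]) cube([66, 66, 735]);


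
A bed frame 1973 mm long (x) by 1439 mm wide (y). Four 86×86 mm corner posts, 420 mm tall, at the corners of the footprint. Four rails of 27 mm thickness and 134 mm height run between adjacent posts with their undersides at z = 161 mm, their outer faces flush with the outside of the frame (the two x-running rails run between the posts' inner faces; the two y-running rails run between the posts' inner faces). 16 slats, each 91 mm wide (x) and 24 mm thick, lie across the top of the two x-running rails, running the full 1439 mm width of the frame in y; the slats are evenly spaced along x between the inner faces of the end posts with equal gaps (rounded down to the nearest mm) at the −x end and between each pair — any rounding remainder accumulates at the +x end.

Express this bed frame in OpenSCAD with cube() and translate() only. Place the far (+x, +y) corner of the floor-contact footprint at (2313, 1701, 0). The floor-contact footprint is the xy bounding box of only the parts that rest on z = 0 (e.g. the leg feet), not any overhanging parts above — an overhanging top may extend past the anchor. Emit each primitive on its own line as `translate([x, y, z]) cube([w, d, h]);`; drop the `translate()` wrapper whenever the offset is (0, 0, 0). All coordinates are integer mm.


translate([340, 262, 0]) cube([86, 86, 420]);
translate([340, 1615, 0]) cube([86, 86, 420]);
translate([2227, 262, 0]) cube([86, 86, 420]);
translate([2227, 1615, 0]) cube([86, 86, 420]);
translate([426, 262, 161]) cube([1801, 27, 134]);
translate([426, 1674, 161]) cube([1801, 27, 134]);
translate([340, 348, 161]) cube([27, 1267, 134]);
translate([2286, 348, 161]) cube([27, 1267, 134]);
translate([446, 262, 295]) cube([91, 1439, 24]);
translate([557, 262, 295]) cube([91, 1439, 24]);
translate([668, 262, 295]) cube([91, 1439, 24]);
translate([779, 262, 295]) cube([91, 1439, 24]);
translate([890, 262, 295]) cube([91, 1439, 24]);
translate([1001, 262, 295]) cube([91, 1439, 24]);
translate([1112, 262, 295]) cube([91, 1439, 24]);
translate([1223, 262, 295]) cube([91, 1439, 24]);
translate([1334, 262, 295]) cube([91, 1439, 24]);
translate([1445, 262, 295]) cube([91, 1439, 24]);
translate([1556, 262, 295]) cube([91, 1439, 24]);
translate([1667, 262, 295]) cube([91, 1439, 24]);
translate([1778, 262, 295]) cube([91, 1439, 24]);
translate([1889, 262, 295]) cube([91, 1439, 24]);
translate([2000, 262, 295]) cube([91, 1439, 24]);
translate([2111, 262, 295]) cube([91, 1439, 24]);


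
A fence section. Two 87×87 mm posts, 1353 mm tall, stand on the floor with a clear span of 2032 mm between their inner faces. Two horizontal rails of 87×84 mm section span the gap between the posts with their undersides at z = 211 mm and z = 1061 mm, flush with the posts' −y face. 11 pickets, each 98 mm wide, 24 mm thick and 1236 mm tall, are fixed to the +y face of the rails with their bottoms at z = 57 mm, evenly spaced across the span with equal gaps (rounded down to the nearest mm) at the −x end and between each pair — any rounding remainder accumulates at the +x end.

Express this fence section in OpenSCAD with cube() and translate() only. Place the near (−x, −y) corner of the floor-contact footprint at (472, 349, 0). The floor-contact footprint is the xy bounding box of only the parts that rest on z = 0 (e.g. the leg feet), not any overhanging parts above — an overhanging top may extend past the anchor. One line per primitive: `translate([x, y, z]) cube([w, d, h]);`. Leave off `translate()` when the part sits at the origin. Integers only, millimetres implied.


translate([472, 349, 0]) cube([87, 87, 1353]);
translate([2591, 349, 0]) cube([87, 87, 1353]);
translate([559, 349, 211]) cube([2032, 87, 84]);
translate([559, 349, 1061]) cube([2032, 87, 84]);
translate([638, 436, 57]) cube([98, 24, 1236]);
translate([815, 436, 57]) cube([98, 24, 1236]);
translate([992, 436, 57]) cube([98, 24, 1236]);
translate([1169, 436, 57]) cube([98, 24, 1236]);
translate([1346, 436, 57]) cube([98, 24, 1236]);
translate([1523, 436, 57]) cube([98, 24, 1236]);
translate([1700, 436, 57]) cube([98, 24, 1236]);
translate([1877, 436, 57]) cube([98, 24, 1236]);
translate([2054, 436, 57]) cube([98, 24, 1236]);
translate([2231, 436, 57]) cube([98, 24, 1236]);
translate([2408, 436, 57]) cube([98, 24, 1236]);


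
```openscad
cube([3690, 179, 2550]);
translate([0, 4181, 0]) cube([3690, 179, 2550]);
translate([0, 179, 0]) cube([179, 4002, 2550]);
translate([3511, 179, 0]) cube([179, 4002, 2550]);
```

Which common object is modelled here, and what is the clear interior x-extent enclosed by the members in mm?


A house (or room) frame. The interior width is 3332 mm.

Four 2550 mm walls enclosing a rectangle with no floor or roof — a room or house frame. Outside width is 3690 mm and wall thickness is 179 mm, so the interior width is 3690 − 2 × 179 = 3332 mm.


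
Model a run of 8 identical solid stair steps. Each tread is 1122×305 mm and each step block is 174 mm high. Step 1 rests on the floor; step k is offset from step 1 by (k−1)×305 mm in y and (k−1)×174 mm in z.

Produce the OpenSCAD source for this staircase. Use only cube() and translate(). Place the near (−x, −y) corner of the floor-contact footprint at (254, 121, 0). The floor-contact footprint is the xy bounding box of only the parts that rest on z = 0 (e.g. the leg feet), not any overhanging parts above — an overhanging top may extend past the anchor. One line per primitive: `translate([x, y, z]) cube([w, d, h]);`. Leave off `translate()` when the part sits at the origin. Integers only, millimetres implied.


translate([254, 121, 0]) cube([1122, 305, 174]);
translate([254, 426, 174]) cube([1122, 305, 174]);
translate([254, 731, 348]) cube([1122, 305, 174]);
translate([254, 1036, 522]) cube([1122, 305, 174]);
translate([254, 1341, 696]) cube([1122, 305, 174]);
translate([254, 1646, 870]) cube([1122, 305, 174]);
translate([254, 1951, 1044]) cube([1122, 305, 174]);
translate([254, 2256, 1218]) cube([1122, 305, 174]);


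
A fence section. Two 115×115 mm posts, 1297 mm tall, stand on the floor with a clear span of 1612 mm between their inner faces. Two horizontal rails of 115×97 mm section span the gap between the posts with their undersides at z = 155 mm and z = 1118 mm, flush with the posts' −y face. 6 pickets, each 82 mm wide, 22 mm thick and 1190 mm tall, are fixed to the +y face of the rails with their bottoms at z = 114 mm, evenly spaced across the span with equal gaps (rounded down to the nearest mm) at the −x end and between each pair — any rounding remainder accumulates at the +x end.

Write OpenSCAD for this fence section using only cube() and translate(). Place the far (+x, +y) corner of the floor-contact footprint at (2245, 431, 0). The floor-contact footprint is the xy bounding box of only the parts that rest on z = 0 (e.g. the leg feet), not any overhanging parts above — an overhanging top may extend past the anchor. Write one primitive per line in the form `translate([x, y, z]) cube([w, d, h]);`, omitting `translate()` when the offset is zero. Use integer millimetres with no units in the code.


translate([403, 316, 0]) cube([115, 115, 1297]);
translate([2130, 316, 0]) cube([115, 115, 1297]);
translate([518, 316, 155]) cube([1612, 115, 97]);
translate([518, 316, 1118]) cube([1612, 115, 97]);
translate([678, 431, 114]) cube([82, 22, 1190]);
translate([920, 431, 114]) cube([82, 22, 1190]);
translate([1162, 431, 114]) cube([82, 22, 1190]);
translate([1404, 431, 114]) cube([82, 22, 1190]);
translate([1646, 431, 114]) cube([82, 22, 1190]);
translate([1888, 431, 114]) cube([82, 22, 1190]);


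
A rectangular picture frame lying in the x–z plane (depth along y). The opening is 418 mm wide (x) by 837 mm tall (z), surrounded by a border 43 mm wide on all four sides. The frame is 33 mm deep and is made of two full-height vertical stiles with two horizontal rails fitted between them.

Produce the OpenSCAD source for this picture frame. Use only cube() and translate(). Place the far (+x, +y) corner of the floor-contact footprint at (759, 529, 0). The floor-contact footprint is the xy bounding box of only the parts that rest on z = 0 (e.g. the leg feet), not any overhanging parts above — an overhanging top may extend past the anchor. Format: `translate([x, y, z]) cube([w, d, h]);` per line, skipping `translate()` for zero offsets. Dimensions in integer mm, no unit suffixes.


translate([255, 496, 0]) cube([43, 33, 923]);
translate([716, 496, 0]) cube([43, 33, 923]);
translate([298, 496, 0]) cube([418, 33, 43]);
translate([298, 496, 880]) cube([418, 33, 43]);


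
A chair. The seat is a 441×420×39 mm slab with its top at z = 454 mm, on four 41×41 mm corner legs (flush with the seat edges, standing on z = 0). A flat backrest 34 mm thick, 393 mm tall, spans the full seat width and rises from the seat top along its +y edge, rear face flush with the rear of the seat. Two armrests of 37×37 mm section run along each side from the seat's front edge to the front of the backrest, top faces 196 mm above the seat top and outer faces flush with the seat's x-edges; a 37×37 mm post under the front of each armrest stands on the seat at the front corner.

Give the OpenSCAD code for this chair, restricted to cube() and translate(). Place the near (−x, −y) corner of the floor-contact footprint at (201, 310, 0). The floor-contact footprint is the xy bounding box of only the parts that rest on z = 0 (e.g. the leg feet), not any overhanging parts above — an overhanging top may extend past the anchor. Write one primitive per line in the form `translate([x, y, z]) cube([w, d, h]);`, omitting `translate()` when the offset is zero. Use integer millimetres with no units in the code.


// leg_h = 454 - 39 = 415
// arm post h = 196 - 37 = 159
translate([201, 310, 415]) cube([441, 420, 39]);
translate([201, 310, 0]) cube([41, 41, 415]);
translate([601, 310, 0]) cube([41, 41, 415]);
translate([201, 689, 0]) cube([41, 41, 415]);
translate([601, 689, 0]) cube([41, 41, 415]);
translate([201, 696, 454]) cube([441, 34, 393]);
translate([201, 310, 613]) cube([37, 386, 37]);
translate([605, 310, 613]) cube([37, 386, 37]);
translate([201, 310, 454]) cube([37, 37, 159]);
translate([605, 310, 454]) cube([37, 37, 159]);


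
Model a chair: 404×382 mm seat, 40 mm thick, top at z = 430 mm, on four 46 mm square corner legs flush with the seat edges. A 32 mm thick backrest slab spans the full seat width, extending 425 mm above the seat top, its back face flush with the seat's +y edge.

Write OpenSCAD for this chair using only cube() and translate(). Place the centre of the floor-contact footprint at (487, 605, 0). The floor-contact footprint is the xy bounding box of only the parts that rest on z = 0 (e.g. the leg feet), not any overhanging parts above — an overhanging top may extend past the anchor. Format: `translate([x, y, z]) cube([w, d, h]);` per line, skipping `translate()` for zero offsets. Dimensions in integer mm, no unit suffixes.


translate([285, 414, 390]) cube([404, 382, 40]);
translate([285, 414, 0]) cube([46, 46, 390]);
translate([643, 414, 0]) cube([46, 46, 390]);
translate([285, 750, 0]) cube([46, 46, 390]);
translate([643, 750, 0]) cube([46, 46, 390]);
translate([285, 764, 430]) cube([404, 32, 425]);


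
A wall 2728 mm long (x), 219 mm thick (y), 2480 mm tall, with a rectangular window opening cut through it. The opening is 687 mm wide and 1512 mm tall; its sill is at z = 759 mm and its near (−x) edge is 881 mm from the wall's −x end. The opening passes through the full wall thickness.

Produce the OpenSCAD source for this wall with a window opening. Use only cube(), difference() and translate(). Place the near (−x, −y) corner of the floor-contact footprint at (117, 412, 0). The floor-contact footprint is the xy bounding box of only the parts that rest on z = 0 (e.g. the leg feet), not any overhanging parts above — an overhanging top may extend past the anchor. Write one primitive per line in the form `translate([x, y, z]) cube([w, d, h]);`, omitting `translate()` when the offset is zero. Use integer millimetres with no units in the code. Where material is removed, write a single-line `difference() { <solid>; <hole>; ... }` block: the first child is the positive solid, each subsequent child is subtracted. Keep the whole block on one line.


difference() { translate([117, 412, 0]) cube([2728, 219, 2480]); translate([998, 412, 759]) cube([687, 219, 1512]); }


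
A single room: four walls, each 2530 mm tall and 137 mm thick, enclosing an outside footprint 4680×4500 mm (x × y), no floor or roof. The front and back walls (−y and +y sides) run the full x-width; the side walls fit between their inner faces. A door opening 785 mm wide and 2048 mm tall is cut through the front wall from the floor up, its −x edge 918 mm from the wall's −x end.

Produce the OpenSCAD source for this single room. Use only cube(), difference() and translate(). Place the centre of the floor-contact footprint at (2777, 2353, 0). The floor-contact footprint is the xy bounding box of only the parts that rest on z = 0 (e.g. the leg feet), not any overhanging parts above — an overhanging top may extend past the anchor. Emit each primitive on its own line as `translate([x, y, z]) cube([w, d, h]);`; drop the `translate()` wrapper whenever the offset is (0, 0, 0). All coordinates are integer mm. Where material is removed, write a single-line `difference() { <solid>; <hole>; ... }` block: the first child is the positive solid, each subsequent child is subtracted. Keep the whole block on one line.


difference() { translate([437, 103, 0]) cube([4680, 137, 2530]); translate([1355, 103, 0]) cube([785, 137, 2048]); }
translate([437, 4466, 0]) cube([4680, 137, 2530]);
translate([437, 240, 0]) cube([137, 4226, 2530]);
translate([4980, 240, 0]) cube([137, 4226, 2530]);


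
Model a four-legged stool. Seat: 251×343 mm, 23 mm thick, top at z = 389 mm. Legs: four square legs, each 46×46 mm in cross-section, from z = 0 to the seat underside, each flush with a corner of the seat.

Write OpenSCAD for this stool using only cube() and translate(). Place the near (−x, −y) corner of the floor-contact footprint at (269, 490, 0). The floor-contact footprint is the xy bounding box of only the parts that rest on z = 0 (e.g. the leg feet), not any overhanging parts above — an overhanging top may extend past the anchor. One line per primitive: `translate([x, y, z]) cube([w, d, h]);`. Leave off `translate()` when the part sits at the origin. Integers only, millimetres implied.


translate([269, 490, 366]) cube([251, 343, 23]);
translate([269, 490, 0]) cube([46, 46, 366]);
translate([474, 490, 0]) cube([46, 46, 366]);
translate([269, 787, 0]) cube([46, 46, 366]);
translate([474, 787, 0]) cube([46, 46, 366]);


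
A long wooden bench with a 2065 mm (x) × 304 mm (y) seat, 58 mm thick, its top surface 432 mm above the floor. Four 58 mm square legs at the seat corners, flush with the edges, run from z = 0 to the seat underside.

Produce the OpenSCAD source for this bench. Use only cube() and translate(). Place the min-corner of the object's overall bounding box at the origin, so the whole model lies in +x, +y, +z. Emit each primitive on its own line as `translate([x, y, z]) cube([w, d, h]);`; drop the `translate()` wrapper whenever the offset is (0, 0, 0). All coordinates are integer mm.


// leg_h = 432 − 58 = 374
translate([0, 0, 374]) cube([2065, 304, 58]);
cube([58, 58, 374]);
translate([0, 246, 0]) cube([58, 58, 374]);
translate([2007, 0, 0]) cube([58, 58, 374]);
translate([2007, 246, 0]) cube([58, 58, 374]);


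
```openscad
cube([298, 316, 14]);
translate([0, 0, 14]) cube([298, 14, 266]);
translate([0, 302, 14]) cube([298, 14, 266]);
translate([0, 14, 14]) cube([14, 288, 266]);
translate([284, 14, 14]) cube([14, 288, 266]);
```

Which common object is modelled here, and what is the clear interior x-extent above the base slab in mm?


An open box. The internal width is 270 mm.

A 298×316 base slab with four walls standing on it — an open box. The base is 298 mm wide and the walls are 14 mm thick, so the internal width is 298 − 2 × 14 = 270 mm.


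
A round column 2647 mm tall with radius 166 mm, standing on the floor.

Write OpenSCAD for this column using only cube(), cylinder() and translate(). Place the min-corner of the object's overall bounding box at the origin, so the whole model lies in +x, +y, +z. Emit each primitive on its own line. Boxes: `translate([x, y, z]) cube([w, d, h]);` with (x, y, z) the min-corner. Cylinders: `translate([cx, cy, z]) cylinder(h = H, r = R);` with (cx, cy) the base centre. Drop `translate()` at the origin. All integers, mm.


translate([166, 166, 0]) cylinder(h = 2647, r = 166);


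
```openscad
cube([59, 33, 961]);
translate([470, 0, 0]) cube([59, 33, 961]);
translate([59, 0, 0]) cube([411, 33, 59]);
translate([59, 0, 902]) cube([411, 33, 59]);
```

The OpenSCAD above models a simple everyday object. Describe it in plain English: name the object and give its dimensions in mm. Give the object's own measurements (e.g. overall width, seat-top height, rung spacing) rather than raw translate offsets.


A rectangular picture frame lying in the x–z plane (depth along y). The opening is 411 mm wide (x) by 843 mm tall (z), surrounded by a border 59 mm wide on all four sides. The frame is 33 mm deep and is made of two full-height vertical stiles with two horizontal rails fitted between them.


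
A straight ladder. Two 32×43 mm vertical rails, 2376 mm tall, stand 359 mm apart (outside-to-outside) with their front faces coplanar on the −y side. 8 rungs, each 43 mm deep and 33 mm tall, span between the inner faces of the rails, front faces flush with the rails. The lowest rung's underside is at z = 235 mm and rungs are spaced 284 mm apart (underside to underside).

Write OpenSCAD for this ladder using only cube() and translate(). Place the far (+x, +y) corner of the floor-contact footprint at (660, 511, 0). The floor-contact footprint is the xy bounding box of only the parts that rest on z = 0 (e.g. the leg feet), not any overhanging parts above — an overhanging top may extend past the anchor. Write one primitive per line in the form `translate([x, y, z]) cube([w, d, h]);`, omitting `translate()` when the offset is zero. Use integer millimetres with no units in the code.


// rung span = 359 - 2*32 = 295
// rung[k] z = 235 + k*284
translate([301, 468, 0]) cube([32, 43, 2376]);
translate([628, 468, 0]) cube([32, 43, 2376]);
translate([333, 468, 235]) cube([295, 43, 33]);
translate([333, 468, 519]) cube([295, 43, 33]);
translate([333, 468, 803]) cube([295, 43, 33]);
translate([333, 468, 1087]) cube([295, 43, 33]);
translate([333, 468, 1371]) cube([295, 43, 33]);
translate([333, 468, 1655]) cube([295, 43, 33]);
translate([333, 468, 1939]) cube([295, 43, 33]);
translate([333, 468, 2223]) cube([295, 43, 33]);


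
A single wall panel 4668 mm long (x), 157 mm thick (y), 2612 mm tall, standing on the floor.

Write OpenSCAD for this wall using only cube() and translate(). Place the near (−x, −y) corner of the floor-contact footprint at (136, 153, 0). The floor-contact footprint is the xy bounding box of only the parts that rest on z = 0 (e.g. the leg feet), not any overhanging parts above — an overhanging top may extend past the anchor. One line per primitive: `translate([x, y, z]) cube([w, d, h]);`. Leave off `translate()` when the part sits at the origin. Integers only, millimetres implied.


translate([136, 153, 0]) cube([4668, 157, 2612]);


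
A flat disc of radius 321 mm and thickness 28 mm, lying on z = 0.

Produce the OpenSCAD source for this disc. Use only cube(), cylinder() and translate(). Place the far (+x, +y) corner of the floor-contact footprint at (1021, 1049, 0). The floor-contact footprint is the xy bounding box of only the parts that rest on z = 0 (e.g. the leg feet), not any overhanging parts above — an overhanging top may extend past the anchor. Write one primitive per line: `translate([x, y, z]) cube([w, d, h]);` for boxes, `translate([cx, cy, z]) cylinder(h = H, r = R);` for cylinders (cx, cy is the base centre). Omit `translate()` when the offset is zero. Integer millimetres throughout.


translate([700, 728, 0]) cylinder(h = 28, r = 321);


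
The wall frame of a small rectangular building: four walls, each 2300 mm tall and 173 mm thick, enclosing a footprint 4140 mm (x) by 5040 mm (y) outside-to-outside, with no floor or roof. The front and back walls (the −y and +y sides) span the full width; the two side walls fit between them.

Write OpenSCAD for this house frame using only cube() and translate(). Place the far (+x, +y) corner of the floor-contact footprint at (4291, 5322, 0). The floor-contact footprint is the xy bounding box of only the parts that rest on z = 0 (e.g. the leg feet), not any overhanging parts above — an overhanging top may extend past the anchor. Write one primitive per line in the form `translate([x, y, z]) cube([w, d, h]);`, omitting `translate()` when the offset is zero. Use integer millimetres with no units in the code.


translate([151, 282, 0]) cube([4140, 173, 2300]);
translate([151, 5149, 0]) cube([4140, 173, 2300]);
translate([151, 455, 0]) cube([173, 4694, 2300]);
translate([4118, 455, 0]) cube([173, 4694, 2300]);


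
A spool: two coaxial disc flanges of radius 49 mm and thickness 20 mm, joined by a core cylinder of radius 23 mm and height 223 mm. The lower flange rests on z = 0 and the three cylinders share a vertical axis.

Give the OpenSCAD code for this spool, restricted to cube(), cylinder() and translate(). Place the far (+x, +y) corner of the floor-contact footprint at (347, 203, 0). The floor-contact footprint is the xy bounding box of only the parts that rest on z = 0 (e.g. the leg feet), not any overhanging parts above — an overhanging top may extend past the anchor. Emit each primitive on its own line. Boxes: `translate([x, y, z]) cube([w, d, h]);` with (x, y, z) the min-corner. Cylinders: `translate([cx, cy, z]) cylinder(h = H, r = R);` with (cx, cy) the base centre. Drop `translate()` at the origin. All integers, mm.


translate([298, 154, 0]) cylinder(h = 20, r = 49);
translate([298, 154, 20]) cylinder(h = 223, r = 23);
translate([298, 154, 243]) cylinder(h = 20, r = 49);


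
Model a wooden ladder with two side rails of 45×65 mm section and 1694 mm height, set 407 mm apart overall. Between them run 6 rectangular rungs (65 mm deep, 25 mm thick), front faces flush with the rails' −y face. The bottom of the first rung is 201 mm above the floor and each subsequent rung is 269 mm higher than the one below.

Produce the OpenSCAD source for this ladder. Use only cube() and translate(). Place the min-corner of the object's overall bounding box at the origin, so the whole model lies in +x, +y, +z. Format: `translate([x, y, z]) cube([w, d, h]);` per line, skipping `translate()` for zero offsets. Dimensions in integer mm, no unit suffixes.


cube([45, 65, 1694]);
translate([362, 0, 0]) cube([45, 65, 1694]);
translate([45, 0, 201]) cube([317, 65, 25]);
translate([45, 0, 470]) cube([317, 65, 25]);
translate([45, 0, 739]) cube([317, 65, 25]);
translate([45, 0, 1008]) cube([317, 65, 25]);
translate([45, 0, 1277]) cube([317, 65, 25]);
translate([45, 0, 1546]) cube([317, 65, 25]);


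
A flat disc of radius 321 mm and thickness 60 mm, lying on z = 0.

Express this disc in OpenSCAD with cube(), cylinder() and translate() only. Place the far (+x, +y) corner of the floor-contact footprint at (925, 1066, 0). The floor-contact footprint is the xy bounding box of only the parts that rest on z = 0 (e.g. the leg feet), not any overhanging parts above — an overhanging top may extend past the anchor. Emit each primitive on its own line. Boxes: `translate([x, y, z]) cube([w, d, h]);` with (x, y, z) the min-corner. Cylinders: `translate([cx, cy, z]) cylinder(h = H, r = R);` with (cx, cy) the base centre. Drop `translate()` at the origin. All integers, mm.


translate([604, 745, 0]) cylinder(h = 60, r = 321);


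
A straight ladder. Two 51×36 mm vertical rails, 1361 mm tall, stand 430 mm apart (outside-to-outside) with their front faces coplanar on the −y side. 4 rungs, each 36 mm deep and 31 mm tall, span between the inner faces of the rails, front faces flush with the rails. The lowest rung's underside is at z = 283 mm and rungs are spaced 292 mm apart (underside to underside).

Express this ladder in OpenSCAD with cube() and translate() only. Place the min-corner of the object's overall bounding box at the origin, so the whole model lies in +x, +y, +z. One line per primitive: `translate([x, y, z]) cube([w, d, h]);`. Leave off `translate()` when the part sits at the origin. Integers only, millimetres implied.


cube([51, 36, 1361]);
translate([379, 0, 0]) cube([51, 36, 1361]);
translate([51, 0, 283]) cube([328, 36, 31]);
translate([51, 0, 575]) cube([328, 36, 31]);
translate([51, 0, 867]) cube([328, 36, 31]);
translate([51, 0, 1159]) cube([328, 36, 31]);
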